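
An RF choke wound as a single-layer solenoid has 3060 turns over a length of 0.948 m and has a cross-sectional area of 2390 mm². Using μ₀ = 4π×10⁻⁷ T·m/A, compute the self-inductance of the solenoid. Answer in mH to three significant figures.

A = 2390 mm² = 2.390×10^-3 m².
For a long solenoid, L = μ₀N²A/ℓ.
L = (4π×10⁻⁷)(3060)²(2.390×10^-3)/(0.948 m) = 2.966×10^-2 H.

L ≈ 29.7 mH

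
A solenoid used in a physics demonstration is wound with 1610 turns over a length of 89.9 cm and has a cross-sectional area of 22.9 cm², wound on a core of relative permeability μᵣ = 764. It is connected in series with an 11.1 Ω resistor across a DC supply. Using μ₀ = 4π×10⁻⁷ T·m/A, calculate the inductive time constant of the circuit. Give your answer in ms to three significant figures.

A = 22.9 cm² = 2.290×10^-3 m².
L = μ₀μᵣN²A/ℓ = (4π×10⁻⁷)(764)(1610)²(2.290×10^-3)/(0.899) = 6.339 H.
τ = L/R = (6.339)/(11.1) = 0.5711 s.

τ ≈ 571 ms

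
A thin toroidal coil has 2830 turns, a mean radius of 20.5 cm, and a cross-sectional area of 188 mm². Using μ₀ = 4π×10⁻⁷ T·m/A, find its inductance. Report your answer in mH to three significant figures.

For a thin toroid, L = μ₀N²A/(2πR).
L = (4π×10⁻⁷)(2830)²(1.880×10^-4) / (2π×0.205 m) = 1.469×10^-3 H.

L ≈ 1.47 mH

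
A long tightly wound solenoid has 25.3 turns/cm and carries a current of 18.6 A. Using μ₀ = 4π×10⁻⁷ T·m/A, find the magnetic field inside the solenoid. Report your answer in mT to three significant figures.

B ≈ 59.1 mT

Inside a long solenoid, B = μ₀nI.
B = (4π×10⁻⁷)(2.530×10^3 m⁻¹)(18.6 A) = 5.913×10^-2 T.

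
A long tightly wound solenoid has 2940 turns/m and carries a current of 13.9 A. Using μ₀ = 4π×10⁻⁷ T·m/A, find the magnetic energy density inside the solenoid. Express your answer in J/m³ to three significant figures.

B = μ₀nI = (4π×10⁻⁷)(2.940×10^3)(13.9) = 5.135×10^-2 T.
u = B²/(2μ₀) = (5.135×10^-2)²/(2×4π×10⁻⁷) = 1.049×10^3 J/m³.

u ≈ 1050 J/m³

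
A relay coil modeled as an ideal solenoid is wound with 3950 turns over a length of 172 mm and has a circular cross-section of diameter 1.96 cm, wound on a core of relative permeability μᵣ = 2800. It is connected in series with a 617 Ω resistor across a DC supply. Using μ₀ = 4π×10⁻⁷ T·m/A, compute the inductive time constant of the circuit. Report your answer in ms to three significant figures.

A = π(d/2)² = π(9.800×10^-3 m)² = 3.017×10^-4 m².
L = μ₀μᵣN²A/ℓ = (4π×10⁻⁷)(2800)(3950)²(3.017×10^-4)/(0.172) = 96.3 H.
τ = L/R = (96.3)/(617) = 0.1561 s.

τ ≈ 156 ms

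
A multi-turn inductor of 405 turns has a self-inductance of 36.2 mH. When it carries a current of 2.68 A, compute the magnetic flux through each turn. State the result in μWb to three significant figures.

From L = NΦ_B/I, the flux per turn is Φ_B = LI/N.
Φ_B = (3.620×10^-2 H)(2.68 A)/405 = 2.395×10^-4 Wb.

Φ_B ≈ 240 μWb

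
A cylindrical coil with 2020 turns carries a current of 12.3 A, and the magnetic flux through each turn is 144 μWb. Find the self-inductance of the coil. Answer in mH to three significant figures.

Self-inductance is defined by L = NΦ_B/I (flux linkage over current).
L = (2020)(1.440×10^-4 Wb)/(12.3 A) = 2.3649×10^-2 H.

L ≈ 23.6 mH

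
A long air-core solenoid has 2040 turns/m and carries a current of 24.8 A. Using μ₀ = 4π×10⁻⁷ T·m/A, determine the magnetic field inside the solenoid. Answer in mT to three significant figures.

Inside a long solenoid, B = μ₀nI.
B = (4π×10⁻⁷)(2.040×10^3 m⁻¹)(24.8 A) = 6.358×10^-2 T.

B ≈ 63.6 mT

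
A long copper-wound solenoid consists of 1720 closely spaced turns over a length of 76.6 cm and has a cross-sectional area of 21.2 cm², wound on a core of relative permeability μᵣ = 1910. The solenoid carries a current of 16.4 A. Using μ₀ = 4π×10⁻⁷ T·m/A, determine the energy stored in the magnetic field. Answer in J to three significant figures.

A = 21.2 cm² = 2.120×10^-3 m².
L = μ₀μᵣN²A/ℓ = (4π×10⁻⁷)(1910)(1720)²(2.120×10^-3)/(0.766) = 19.65 H.
U = ½LI² = ½(19.65)(16.4)² = 2.643×10^3 J.

U ≈ 2640 J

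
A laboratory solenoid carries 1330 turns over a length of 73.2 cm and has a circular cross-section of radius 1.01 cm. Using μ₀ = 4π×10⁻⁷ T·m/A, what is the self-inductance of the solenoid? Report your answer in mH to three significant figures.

A = πr² = π(1.010×10^-2 m)² = 3.2047×10^-4 m².
For a long solenoid, L = μ₀N²A/ℓ.
L = (4π×10⁻⁷)(1330)²(3.2047×10^-4)/(0.732 m) = 9.732×10^-4 H.

L ≈ 0.973 mH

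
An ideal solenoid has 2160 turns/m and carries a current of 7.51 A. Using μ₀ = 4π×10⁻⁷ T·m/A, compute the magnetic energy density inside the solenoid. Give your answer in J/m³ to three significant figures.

u ≈ 165 J/m³

B = μ₀nI = (4π×10⁻⁷)(2.160×10^3)(7.51) = 2.038×10^-2 T.
u = B²/(2μ₀) = (2.038×10^-2)²/(2×4π×10⁻⁷) = 165.3 J/m³.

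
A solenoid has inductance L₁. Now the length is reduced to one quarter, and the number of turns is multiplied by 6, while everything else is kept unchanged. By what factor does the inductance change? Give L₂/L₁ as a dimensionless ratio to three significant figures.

L₂/L₁ = 144

For a solenoid, L ∝ μᵣN²A/ℓ.
L₂/L₁ = (0.25)^-1 × (6)^2 = 144.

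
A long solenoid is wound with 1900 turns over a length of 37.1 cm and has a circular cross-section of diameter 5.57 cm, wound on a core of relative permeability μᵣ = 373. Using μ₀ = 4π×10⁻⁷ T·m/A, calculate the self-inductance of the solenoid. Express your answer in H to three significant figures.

A = π(d/2)² = π(2.785×10^-2 m)² = 2.437×10^-3 m².
For a long solenoid, L = μ₀μᵣN²A/ℓ.
L = (4π×10⁻⁷)(373)(1900)²(2.437×10^-3)/(0.371 m) = 11.11 H.

L ≈ 11.1 H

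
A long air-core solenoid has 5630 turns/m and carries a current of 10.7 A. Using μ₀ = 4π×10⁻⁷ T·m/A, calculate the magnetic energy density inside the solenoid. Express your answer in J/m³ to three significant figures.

u ≈ 2280 J/m³

B = μ₀nI = (4π×10⁻⁷)(5.630×10^3)(10.7) = 7.570×10^-2 T.
u = B²/(2μ₀) = (7.570×10^-2)²/(2×4π×10⁻⁷) = 2.280×10^3 J/m³.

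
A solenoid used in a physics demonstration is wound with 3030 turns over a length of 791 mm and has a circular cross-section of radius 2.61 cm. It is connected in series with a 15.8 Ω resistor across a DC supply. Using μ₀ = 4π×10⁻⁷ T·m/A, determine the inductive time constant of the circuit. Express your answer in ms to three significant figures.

A = πr² = π(2.610×10^-2 m)² = 2.140×10^-3 m².
L = μ₀N²A/ℓ = (4π×10⁻⁷)(3030)²(2.140×10^-3)/(0.791) = 3.121×10^-2 H.
τ = L/R = (3.121×10^-2)/(15.8) = 1.976×10^-3 s.

τ ≈ 1.98 ms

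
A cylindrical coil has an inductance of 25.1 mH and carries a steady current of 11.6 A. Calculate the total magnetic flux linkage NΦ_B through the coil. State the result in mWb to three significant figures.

NΦ_B ≈ 291 mWb

From L = NΦ_B/I, the flux linkage is NΦ_B = LI.
NΦ_B = (2.510×10^-2 H)(11.6 A) = 0.2912 Wb.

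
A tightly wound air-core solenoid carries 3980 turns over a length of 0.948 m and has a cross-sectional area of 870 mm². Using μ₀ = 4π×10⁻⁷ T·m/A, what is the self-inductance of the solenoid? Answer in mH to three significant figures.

A = 870 mm² = 8.700×10^-4 m².
For a long solenoid, L = μ₀N²A/ℓ.
L = (4π×10⁻⁷)(3980)²(8.700×10^-4)/(0.948 m) = 1.827×10^-2 H.

L ≈ 18.3 mH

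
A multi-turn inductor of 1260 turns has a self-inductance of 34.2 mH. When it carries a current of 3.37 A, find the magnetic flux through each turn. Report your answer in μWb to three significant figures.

From L = NΦ_B/I, the flux per turn is Φ_B = LI/N.
Φ_B = (3.420×10^-2 H)(3.37 A)/1260 = 9.147×10^-5 Wb.

Φ_B ≈ 91.5 μWb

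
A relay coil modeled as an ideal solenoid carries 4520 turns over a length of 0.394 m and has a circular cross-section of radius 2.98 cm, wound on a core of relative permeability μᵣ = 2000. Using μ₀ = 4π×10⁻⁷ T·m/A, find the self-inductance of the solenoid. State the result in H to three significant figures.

A = πr² = π(2.980×10^-2 m)² = 2.790×10^-3 m².
For a long solenoid, L = μ₀μᵣN²A/ℓ.
L = (4π×10⁻⁷)(2000)(4520)²(2.790×10^-3)/(0.394 m) = 363.6 H.

L ≈ 364 H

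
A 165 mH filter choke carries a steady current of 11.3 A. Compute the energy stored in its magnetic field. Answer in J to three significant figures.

U ≈ 10.5 J

Stored magnetic energy: U = ½LI².
U = ½(0.165 H)(11.3 A)² = 10.53 J.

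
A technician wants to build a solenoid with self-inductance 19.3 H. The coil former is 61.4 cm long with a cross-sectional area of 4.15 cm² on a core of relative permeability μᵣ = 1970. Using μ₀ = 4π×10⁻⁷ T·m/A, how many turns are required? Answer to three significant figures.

N ≈ 3400 turns

A = 4.15 cm² = 4.150×10^-4 m².
From L = μ₀μᵣN²A/ℓ, N = √(Lℓ / (μ₀μᵣA)).
N = √[(19.3)(0.614) / ((4π×10⁻⁷)(1970)×4.150×10^-4)] = √(1.153×10^7) ≈ 3396.3.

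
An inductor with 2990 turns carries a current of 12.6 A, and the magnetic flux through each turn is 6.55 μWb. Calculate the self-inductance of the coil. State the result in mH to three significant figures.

Self-inductance is defined by L = NΦ_B/I (flux linkage over current).
L = (2990)(6.550×10^-6 Wb)/(12.6 A) = 1.554×10^-3 H.

L ≈ 1.55 mH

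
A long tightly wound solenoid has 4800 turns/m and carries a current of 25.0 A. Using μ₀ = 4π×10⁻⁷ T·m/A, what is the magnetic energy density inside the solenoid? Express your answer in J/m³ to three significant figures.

u ≈ 9050 J/m³

B = μ₀nI = (4π×10⁻⁷)(4.800×10^3)(25.0) = 0.1508 T.
u = B²/(2μ₀) = (0.1508)²/(2×4π×10⁻⁷) = 9.048×10^3 J/m³.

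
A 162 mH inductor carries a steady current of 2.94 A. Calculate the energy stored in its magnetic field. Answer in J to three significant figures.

Stored magnetic energy: U = ½LI².
U = ½(0.162 H)(2.94 A)² = 0.7001 J.

U ≈ 0.700 J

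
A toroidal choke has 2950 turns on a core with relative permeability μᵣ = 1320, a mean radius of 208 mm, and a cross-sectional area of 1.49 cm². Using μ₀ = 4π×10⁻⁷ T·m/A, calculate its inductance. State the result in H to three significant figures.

For a thin toroid, L = μ₀μᵣN²A/(2πR).
L = (4π×10⁻⁷)(1320)(2950)²(1.490×10^-4) / (2π×0.208 m) = 1.646 H.

L ≈ 1.65 H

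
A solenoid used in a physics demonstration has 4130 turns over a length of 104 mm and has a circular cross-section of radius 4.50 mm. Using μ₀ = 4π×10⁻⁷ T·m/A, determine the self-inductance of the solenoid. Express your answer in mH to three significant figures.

L ≈ 13.1 mH

A = πr² = π(4.500×10^-3 m)² = 6.362×10^-5 m².
For a long solenoid, L = μ₀N²A/ℓ.
L = (4π×10⁻⁷)(4130)²(6.362×10^-5)/(0.104 m) = 1.311×10^-2 H.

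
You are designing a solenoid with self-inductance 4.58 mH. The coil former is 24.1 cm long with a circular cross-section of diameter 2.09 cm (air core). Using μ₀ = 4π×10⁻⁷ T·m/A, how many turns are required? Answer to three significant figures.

A = π(d/2)² = π(1.045×10^-2 m)² = 3.431×10^-4 m².
From L = μ₀N²A/ℓ, N = √(Lℓ / (μ₀A)).
N = √[(4.580×10^-3)(0.241) / ((4π×10⁻⁷)×3.431×10^-4)] = √(2.560×10^6) ≈ 1600.1.

N ≈ 1600 turns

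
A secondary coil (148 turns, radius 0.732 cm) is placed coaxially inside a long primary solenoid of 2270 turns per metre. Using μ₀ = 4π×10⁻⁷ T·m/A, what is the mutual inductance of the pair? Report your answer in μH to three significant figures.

The outer solenoid produces a uniform field B₁ = μ₀n₁I₁ across the inner coil,
so the flux linkage is N₂Φ = N₂B₁A₂ = μ₀n₁N₂A₂·I₁, giving M = μ₀n₁N₂A₂.
A₂ = πr² = π(7.320×10^-3 m)² = 1.683×10^-4 m².
M = (4π×10⁻⁷)(2270)(148)(1.683×10^-4) = 7.107×10^-5 H.

M ≈ 71.1 μH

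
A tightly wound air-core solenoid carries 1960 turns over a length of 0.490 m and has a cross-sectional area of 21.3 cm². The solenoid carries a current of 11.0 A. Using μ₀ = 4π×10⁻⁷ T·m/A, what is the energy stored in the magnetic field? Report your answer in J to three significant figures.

A = 21.3 cm² = 2.130×10^-3 m².
L = μ₀N²A/ℓ = (4π×10⁻⁷)(1960)²(2.130×10^-3)/(0.49) = 2.098×10^-2 H.
U = ½LI² = ½(2.098×10^-2)(11.0)² = 1.27 J.

U ≈ 1.27 J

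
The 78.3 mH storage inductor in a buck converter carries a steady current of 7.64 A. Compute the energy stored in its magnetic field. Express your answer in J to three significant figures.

U ≈ 2.29 J

Stored magnetic energy: U = ½LI².
U = ½(7.830×10^-2 H)(7.64 A)² = 2.285 J.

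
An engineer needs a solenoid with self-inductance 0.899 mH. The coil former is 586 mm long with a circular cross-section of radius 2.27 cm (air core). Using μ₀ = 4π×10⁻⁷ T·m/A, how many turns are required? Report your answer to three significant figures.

A = πr² = π(2.270×10^-2 m)² = 1.619×10^-3 m².
From L = μ₀N²A/ℓ, N = √(Lℓ / (μ₀A)).
N = √[(8.990×10^-4)(0.586) / ((4π×10⁻⁷)×1.619×10^-3)] = √(2.590×10^5) ≈ 508.9.

N ≈ 509 turns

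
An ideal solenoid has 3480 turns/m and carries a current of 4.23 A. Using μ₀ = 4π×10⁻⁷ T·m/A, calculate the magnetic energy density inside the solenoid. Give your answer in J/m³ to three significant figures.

B = μ₀nI = (4π×10⁻⁷)(3.480×10^3)(4.23) = 1.850×10^-2 T.
u = B²/(2μ₀) = (1.850×10^-2)²/(2×4π×10⁻⁷) = 136.2 J/m³.

u ≈ 136 J/m³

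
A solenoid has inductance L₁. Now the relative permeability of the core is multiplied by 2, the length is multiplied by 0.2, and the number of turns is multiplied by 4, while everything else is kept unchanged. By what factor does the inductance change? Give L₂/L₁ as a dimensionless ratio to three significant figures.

L₂/L₁ = 160

For a solenoid, L ∝ μᵣN²A/ℓ.
L₂/L₁ = (2) × (0.2)^-1 × (4)^2 = 160.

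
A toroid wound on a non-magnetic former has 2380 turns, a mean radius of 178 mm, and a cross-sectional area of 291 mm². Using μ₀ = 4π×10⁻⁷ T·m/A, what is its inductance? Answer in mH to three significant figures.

For a thin toroid, L = μ₀N²A/(2πR).
L = (4π×10⁻⁷)(2380)²(2.910×10^-4) / (2π×0.178 m) = 1.852×10^-3 H.

L ≈ 1.85 mH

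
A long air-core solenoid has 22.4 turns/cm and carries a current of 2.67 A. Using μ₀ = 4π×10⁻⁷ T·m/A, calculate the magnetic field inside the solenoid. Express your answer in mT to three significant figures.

Inside a long solenoid, B = μ₀nI.
B = (4π×10⁻⁷)(2.240×10^3 m⁻¹)(2.67 A) = 7.516×10^-3 T.

B ≈ 7.52 mT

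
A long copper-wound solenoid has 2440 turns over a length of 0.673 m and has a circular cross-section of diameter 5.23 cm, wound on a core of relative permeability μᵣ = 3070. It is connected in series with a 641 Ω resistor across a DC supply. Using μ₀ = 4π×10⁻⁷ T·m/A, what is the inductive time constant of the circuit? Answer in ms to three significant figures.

τ ≈ 114 ms

A = π(d/2)² = π(2.615×10^-2 m)² = 2.148×10^-3 m².
L = μ₀μᵣN²A/ℓ = (4π×10⁻⁷)(3070)(2440)²(2.148×10^-3)/(0.673) = 73.32 H.
τ = L/R = (73.32)/(641) = 0.1144 s.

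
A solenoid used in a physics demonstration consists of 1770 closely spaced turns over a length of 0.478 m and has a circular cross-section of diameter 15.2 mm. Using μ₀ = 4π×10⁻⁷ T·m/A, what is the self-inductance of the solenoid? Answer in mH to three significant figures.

L ≈ 1.49 mH

A = π(d/2)² = π(7.600×10^-3 m)² = 1.8146×10^-4 m².
For a long solenoid, L = μ₀N²A/ℓ.
L = (4π×10⁻⁷)(1770)²(1.8146×10^-4)/(0.478 m) = 1.4945×10^-3 H.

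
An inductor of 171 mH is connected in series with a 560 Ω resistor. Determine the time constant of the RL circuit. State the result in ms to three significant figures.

τ = L/R = (0.171 H)/(560 Ω) = 3.054×10^-4 s.

τ ≈ 0.305 ms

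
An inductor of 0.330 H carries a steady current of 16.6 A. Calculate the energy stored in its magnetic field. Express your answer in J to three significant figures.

U ≈ 45.5 J

Stored magnetic energy: U = ½LI².
U = ½(0.33 H)(16.6 A)² = 45.47 J.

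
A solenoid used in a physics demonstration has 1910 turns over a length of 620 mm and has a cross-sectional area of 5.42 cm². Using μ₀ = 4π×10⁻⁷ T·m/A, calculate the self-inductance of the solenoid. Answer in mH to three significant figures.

L ≈ 4.01 mH

A = 5.42 cm² = 5.420×10^-4 m².
For a long solenoid, L = μ₀N²A/ℓ.
L = (4π×10⁻⁷)(1910)²(5.420×10^-4)/(0.62 m) = 4.008×10^-3 H.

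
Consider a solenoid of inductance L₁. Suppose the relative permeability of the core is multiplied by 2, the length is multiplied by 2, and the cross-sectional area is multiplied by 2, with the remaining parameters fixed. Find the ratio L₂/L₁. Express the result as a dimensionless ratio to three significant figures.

For a solenoid, L ∝ μᵣN²A/ℓ.
L₂/L₁ = (2) × (2)^-1 × (2) = 2.00.

L₂/L₁ = 2.00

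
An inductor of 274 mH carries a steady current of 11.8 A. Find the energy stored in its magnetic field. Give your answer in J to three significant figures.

Stored magnetic energy: U = ½LI².
U = ½(0.274 H)(11.8 A)² = 19.08 J.

U ≈ 19.1 J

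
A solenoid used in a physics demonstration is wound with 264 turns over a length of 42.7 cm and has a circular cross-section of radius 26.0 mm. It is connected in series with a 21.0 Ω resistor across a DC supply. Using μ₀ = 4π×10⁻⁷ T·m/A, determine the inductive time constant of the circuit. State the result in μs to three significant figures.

τ ≈ 20.7 μs

A = πr² = π(2.600×10^-2 m)² = 2.124×10^-3 m².
L = μ₀N²A/ℓ = (4π×10⁻⁷)(264)²(2.124×10^-3)/(0.427) = 4.356×10^-4 H.
τ = L/R = (4.356×10^-4)/(21.0) = 2.074×10^-5 s.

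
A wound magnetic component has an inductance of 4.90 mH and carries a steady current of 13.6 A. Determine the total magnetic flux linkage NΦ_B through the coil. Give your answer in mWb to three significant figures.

NΦ_B ≈ 66.6 mWb

From L = NΦ_B/I, the flux linkage is NΦ_B = LI.
NΦ_B = (4.900×10^-3 H)(13.6 A) = 6.664×10^-2 Wb.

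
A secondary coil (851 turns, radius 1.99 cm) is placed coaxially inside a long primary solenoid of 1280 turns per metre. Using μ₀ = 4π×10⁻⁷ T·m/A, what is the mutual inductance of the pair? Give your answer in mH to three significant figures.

M ≈ 1.70 mH

The outer solenoid produces a uniform field B₁ = μ₀n₁I₁ across the inner coil,
so the flux linkage is N₂Φ = N₂B₁A₂ = μ₀n₁N₂A₂·I₁, giving M = μ₀n₁N₂A₂.
A₂ = πr² = π(1.990×10^-2 m)² = 1.244×10^-3 m².
M = (4π×10⁻⁷)(1280)(851)(1.244×10^-3) = 1.703×10^-3 H.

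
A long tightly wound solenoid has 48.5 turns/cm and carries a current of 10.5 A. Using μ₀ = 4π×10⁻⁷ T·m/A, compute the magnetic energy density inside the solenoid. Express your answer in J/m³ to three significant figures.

B = μ₀nI = (4π×10⁻⁷)(4.850×10^3)(10.5) = 6.399×10^-2 T.
u = B²/(2μ₀) = (6.399×10^-2)²/(2×4π×10⁻⁷) = 1.629×10^3 J/m³.

u ≈ 1630 J/m³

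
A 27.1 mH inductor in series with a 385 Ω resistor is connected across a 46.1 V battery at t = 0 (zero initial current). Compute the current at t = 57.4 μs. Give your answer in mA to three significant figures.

τ = L/R = 2.710×10^-2/385 = 7.039×10^-5 s; final current I_∞ = ε/R = 46.1/385 = 0.1197 A.
I(t) = I_∞(1 − e^(−t/τ)) with t/τ = 0.815.
I = (0.1197)(1 − e^(−0.815)) = 6.676×10^-2 A.

I ≈ 66.8 mA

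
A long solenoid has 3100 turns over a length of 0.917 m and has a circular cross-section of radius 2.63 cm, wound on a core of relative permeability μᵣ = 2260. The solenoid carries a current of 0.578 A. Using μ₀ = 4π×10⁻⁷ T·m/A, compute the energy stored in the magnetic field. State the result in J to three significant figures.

U ≈ 10.8 J

A = πr² = π(2.630×10^-2 m)² = 2.173×10^-3 m².
L = μ₀μᵣN²A/ℓ = (4π×10⁻⁷)(2260)(3100)²(2.173×10^-3)/(0.917) = 64.67 H.
U = ½LI² = ½(64.67)(0.578)² = 10.8 J.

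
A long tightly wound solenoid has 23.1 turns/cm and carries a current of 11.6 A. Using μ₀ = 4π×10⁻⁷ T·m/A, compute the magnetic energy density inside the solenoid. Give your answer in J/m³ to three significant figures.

B = μ₀nI = (4π×10⁻⁷)(2.310×10^3)(11.6) = 3.367×10^-2 T.
u = B²/(2μ₀) = (3.367×10^-2)²/(2×4π×10⁻⁷) = 451.1 J/m³.

u ≈ 451 J/m³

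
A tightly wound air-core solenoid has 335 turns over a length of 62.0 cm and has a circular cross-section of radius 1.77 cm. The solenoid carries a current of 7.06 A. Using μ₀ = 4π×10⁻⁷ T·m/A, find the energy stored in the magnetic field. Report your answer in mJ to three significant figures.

U ≈ 5.58 mJ

A = πr² = π(1.770×10^-2 m)² = 9.842×10^-4 m².
L = μ₀N²A/ℓ = (4π×10⁻⁷)(335)²(9.842×10^-4)/(0.62) = 2.239×10^-4 H.
U = ½LI² = ½(2.239×10^-4)(7.06)² = 5.579×10^-3 J.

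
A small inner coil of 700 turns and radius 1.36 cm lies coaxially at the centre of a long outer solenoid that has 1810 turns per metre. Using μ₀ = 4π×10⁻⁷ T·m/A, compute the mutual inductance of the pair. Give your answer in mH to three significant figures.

M ≈ 0.925 mH

The outer solenoid produces a uniform field B₁ = μ₀n₁I₁ across the inner coil,
so the flux linkage is N₂Φ = N₂B₁A₂ = μ₀n₁N₂A₂·I₁, giving M = μ₀n₁N₂A₂.
A₂ = πr² = π(1.360×10^-2 m)² = 5.811×10^-4 m².
M = (4π×10⁻⁷)(1810)(700)(5.811×10^-4) = 9.252×10^-4 H.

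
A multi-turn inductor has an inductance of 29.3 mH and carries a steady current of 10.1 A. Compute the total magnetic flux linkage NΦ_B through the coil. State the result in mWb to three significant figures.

From L = NΦ_B/I, the flux linkage is NΦ_B = LI.
NΦ_B = (2.930×10^-2 H)(10.1 A) = 0.2959 Wb.

NΦ_B ≈ 296 mWb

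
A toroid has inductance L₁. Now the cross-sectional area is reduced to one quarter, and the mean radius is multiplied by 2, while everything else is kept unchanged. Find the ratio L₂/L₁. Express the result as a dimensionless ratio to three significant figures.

L₂/L₁ = 0.125

For a toroid, L ∝ μᵣN²A/R.
L₂/L₁ = (0.25) × (2)^-1 = 0.125.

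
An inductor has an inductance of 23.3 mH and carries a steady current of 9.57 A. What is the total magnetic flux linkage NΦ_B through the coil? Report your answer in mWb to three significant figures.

NΦ_B ≈ 223 mWb

From L = NΦ_B/I, the flux linkage is NΦ_B = LI.
NΦ_B = (2.330×10^-2 H)(9.57 A) = 0.223 Wb.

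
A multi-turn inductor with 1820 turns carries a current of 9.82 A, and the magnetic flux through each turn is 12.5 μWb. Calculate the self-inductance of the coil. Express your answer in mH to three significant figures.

L ≈ 2.32 mH

Self-inductance is defined by L = NΦ_B/I (flux linkage over current).
L = (1820)(1.250×10^-5 Wb)/(9.82 A) = 2.317×10^-3 H.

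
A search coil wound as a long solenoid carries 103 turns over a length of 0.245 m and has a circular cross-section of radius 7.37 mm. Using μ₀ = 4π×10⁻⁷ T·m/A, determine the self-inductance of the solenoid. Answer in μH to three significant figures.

A = πr² = π(7.370×10^-3 m)² = 1.706×10^-4 m².
For a long solenoid, L = μ₀N²A/ℓ.
L = (4π×10⁻⁷)(103)²(1.706×10^-4)/(0.245 m) = 9.285×10^-6 H.

L ≈ 9.29 μH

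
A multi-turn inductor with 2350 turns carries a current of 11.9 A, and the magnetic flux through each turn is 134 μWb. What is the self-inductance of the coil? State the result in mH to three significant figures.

Self-inductance is defined by L = NΦ_B/I (flux linkage over current).
L = (2350)(1.340×10^-4 Wb)/(11.9 A) = 2.646×10^-2 H.

L ≈ 26.5 mH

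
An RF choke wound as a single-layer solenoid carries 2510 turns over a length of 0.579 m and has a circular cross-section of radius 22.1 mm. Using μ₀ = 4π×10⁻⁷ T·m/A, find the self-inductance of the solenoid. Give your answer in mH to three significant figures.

A = πr² = π(2.210×10^-2 m)² = 1.534×10^-3 m².
For a long solenoid, L = μ₀N²A/ℓ.
L = (4π×10⁻⁷)(2510)²(1.534×10^-3)/(0.579 m) = 2.098×10^-2 H.

L ≈ 21.0 mH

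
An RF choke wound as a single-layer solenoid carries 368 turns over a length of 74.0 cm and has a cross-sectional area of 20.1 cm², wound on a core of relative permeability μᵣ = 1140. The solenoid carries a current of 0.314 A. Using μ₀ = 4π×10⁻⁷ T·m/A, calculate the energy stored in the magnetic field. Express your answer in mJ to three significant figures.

A = 20.1 cm² = 2.010×10^-3 m².
L = μ₀μᵣN²A/ℓ = (4π×10⁻⁷)(1140)(368)²(2.010×10^-3)/(0.74) = 0.527 H.
U = ½LI² = ½(0.527)(0.314)² = 2.598×10^-2 J.

U ≈ 26.0 mJ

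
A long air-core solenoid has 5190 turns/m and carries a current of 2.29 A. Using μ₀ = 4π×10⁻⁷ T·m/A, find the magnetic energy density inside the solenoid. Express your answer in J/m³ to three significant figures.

u ≈ 88.8 J/m³

B = μ₀nI = (4π×10⁻⁷)(5.190×10^3)(2.29) = 1.494×10^-2 T.
u = B²/(2μ₀) = (1.494×10^-2)²/(2×4π×10⁻⁷) = 88.75 J/m³.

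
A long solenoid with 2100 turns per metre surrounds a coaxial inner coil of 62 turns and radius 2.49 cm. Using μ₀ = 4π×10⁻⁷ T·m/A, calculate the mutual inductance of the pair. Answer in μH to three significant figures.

The outer solenoid produces a uniform field B₁ = μ₀n₁I₁ across the inner coil,
so the flux linkage is N₂Φ = N₂B₁A₂ = μ₀n₁N₂A₂·I₁, giving M = μ₀n₁N₂A₂.
A₂ = πr² = π(2.490×10^-2 m)² = 1.948×10^-3 m².
M = (4π×10⁻⁷)(2100)(62)(1.948×10^-3) = 3.187×10^-4 H.

M ≈ 319 μH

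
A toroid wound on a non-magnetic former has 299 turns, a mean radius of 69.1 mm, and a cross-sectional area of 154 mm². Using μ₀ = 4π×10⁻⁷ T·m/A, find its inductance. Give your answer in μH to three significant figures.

For a thin toroid, L = μ₀N²A/(2πR).
L = (4π×10⁻⁷)(299)²(1.540×10^-4) / (2π×6.910×10^-2 m) = 3.9849×10^-5 H.

L ≈ 39.8 μH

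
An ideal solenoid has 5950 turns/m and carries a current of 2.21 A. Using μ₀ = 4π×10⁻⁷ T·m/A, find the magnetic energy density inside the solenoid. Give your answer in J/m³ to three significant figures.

u ≈ 109 J/m³

B = μ₀nI = (4π×10⁻⁷)(5.950×10^3)(2.21) = 1.652×10^-2 T.
u = B²/(2μ₀) = (1.652×10^-2)²/(2×4π×10⁻⁷) = 108.6 J/m³.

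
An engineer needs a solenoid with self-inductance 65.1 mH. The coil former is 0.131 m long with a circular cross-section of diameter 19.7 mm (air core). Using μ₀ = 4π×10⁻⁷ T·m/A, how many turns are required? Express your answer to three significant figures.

N ≈ 4720 turns

A = π(d/2)² = π(9.850×10^-3 m)² = 3.048×10^-4 m².
From L = μ₀N²A/ℓ, N = √(Lℓ / (μ₀A)).
N = √[(6.510×10^-2)(0.131) / ((4π×10⁻⁷)×3.048×10^-4)] = √(2.226×10^7) ≈ 4718.6.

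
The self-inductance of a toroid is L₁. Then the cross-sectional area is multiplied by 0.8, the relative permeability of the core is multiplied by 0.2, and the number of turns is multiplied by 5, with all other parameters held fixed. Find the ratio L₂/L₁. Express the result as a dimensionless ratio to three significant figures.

L₂/L₁ = 4.00

For a toroid, L ∝ μᵣN²A/R.
L₂/L₁ = (0.8) × (0.2) × (5)^2 = 4.00.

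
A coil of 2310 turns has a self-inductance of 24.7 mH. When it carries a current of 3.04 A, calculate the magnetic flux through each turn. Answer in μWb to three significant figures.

Φ_B ≈ 32.5 μWb

From L = NΦ_B/I, the flux per turn is Φ_B = LI/N.
Φ_B = (2.470×10^-2 H)(3.04 A)/2310 = 3.251×10^-5 Wb.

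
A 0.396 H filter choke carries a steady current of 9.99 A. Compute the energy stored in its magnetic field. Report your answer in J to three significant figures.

Stored magnetic energy: U = ½LI².
U = ½(0.396 H)(9.99 A)² = 19.76 J.

U ≈ 19.8 J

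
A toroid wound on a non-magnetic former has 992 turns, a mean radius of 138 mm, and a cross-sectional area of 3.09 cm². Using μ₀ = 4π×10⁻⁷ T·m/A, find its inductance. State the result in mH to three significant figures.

For a thin toroid, L = μ₀N²A/(2πR).
L = (4π×10⁻⁷)(992)²(3.090×10^-4) / (2π×0.138 m) = 4.407×10^-4 H.

L ≈ 0.441 mH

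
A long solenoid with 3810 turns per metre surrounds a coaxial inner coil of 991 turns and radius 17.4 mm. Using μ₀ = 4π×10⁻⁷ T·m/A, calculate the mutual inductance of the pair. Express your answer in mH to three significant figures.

The outer solenoid produces a uniform field B₁ = μ₀n₁I₁ across the inner coil,
so the flux linkage is N₂Φ = N₂B₁A₂ = μ₀n₁N₂A₂·I₁, giving M = μ₀n₁N₂A₂.
A₂ = πr² = π(1.740×10^-2 m)² = 9.511×10^-4 m².
M = (4π×10⁻⁷)(3810)(991)(9.511×10^-4) = 4.513×10^-3 H.

M ≈ 4.51 mH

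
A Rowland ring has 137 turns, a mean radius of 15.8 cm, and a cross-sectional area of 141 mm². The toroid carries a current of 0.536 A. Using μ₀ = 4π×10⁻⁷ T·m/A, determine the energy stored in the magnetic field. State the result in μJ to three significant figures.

L = μ₀N²A/(2πR) = (4π×10⁻⁷)(137)²(1.410×10^-4)/(2π×0.158) = 3.350×10^-6 H.
U = ½LI² = ½(3.350×10^-6)(0.536)² = 4.812×10^-7 J.

U ≈ 0.481 μJ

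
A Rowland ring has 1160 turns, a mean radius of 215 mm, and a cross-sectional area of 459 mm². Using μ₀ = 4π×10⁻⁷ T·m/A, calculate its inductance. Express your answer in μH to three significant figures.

L ≈ 575 μH

For a thin toroid, L = μ₀N²A/(2πR).
L = (4π×10⁻⁷)(1160)²(4.590×10^-4) / (2π×0.215 m) = 5.745×10^-4 H.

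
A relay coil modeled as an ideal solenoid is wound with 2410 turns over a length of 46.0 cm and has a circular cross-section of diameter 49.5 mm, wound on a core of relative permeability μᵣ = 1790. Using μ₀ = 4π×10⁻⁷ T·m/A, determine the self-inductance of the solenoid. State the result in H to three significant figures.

A = π(d/2)² = π(2.475×10^-2 m)² = 1.924×10^-3 m².
For a long solenoid, L = μ₀μᵣN²A/ℓ.
L = (4π×10⁻⁷)(1790)(2410)²(1.924×10^-3)/(0.46 m) = 54.66 H.

L ≈ 54.7 H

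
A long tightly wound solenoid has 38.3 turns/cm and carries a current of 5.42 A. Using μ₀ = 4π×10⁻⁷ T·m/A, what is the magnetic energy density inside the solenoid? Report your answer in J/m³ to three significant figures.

B = μ₀nI = (4π×10⁻⁷)(3.830×10^3)(5.42) = 2.609×10^-2 T.
u = B²/(2μ₀) = (2.609×10^-2)²/(2×4π×10⁻⁷) = 270.8 J/m³.

u ≈ 271 J/m³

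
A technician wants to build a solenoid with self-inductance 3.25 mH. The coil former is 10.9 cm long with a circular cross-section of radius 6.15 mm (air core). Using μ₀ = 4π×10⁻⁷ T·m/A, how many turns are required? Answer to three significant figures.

N ≈ 1540 turns

A = πr² = π(6.150×10^-3 m)² = 1.188×10^-4 m².
From L = μ₀N²A/ℓ, N = √(Lℓ / (μ₀A)).
N = √[(3.250×10^-3)(0.109) / ((4π×10⁻⁷)×1.188×10^-4)] = √(2.372×10^6) ≈ 1540.3.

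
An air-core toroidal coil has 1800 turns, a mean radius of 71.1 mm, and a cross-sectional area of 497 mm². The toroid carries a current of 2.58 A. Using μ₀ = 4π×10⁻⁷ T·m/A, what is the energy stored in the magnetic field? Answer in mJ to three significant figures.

U ≈ 15.1 mJ

L = μ₀N²A/(2πR) = (4π×10⁻⁷)(1800)²(4.970×10^-4)/(2π×7.110×10^-2) = 4.530×10^-3 H.
U = ½LI² = ½(4.530×10^-3)(2.58)² = 1.508×10^-2 J.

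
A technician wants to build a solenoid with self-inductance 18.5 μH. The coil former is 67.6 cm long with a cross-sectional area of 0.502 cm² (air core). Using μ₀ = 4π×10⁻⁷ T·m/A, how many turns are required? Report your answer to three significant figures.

N ≈ 445 turns

A = 0.502 cm² = 5.020×10^-5 m².
From L = μ₀N²A/ℓ, N = √(Lℓ / (μ₀A)).
N = √[(1.850×10^-5)(0.676) / ((4π×10⁻⁷)×5.020×10^-5)] = √(1.982×10^5) ≈ 445.2.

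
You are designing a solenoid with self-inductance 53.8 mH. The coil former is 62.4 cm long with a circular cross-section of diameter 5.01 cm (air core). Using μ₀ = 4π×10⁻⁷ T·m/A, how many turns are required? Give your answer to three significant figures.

A = π(d/2)² = π(2.505×10^-2 m)² = 1.971×10^-3 m².
From L = μ₀N²A/ℓ, N = √(Lℓ / (μ₀A)).
N = √[(5.380×10^-2)(0.624) / ((4π×10⁻⁷)×1.971×10^-3)] = √(1.355×10^7) ≈ 3681.3.

N ≈ 3680 turns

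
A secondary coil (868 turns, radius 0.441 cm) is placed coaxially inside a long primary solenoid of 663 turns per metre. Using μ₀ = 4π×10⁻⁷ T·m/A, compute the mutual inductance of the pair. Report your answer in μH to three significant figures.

M ≈ 44.2 μH

The outer solenoid produces a uniform field B₁ = μ₀n₁I₁ across the inner coil,
so the flux linkage is N₂Φ = N₂B₁A₂ = μ₀n₁N₂A₂·I₁, giving M = μ₀n₁N₂A₂.
A₂ = πr² = π(4.410×10^-3 m)² = 6.110×10^-5 m².
M = (4π×10⁻⁷)(663)(868)(6.110×10^-5) = 4.418×10^-5 H.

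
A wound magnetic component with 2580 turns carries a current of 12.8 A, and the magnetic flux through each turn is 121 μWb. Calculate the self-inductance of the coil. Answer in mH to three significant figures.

Self-inductance is defined by L = NΦ_B/I (flux linkage over current).
L = (2580)(1.210×10^-4 Wb)/(12.8 A) = 2.439×10^-2 H.

L ≈ 24.4 mH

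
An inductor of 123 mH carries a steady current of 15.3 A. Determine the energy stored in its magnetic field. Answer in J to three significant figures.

Stored magnetic energy: U = ½LI².
U = ½(0.123 H)(15.3 A)² = 14.4 J.

U ≈ 14.4 J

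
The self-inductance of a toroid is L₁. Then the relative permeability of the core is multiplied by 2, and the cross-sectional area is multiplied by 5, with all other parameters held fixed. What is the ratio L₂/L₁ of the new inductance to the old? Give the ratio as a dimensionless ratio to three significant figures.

L₂/L₁ = 10.0

For a toroid, L ∝ μᵣN²A/R.
L₂/L₁ = (2) × (5) = 10.0.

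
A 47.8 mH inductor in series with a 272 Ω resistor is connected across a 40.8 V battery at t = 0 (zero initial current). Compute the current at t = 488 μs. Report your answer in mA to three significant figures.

I ≈ 141 mA

τ = L/R = 4.780×10^-2/272 = 1.757×10^-4 s; final current I_∞ = ε/R = 40.8/272 = 0.15 A.
I(t) = I_∞(1 − e^(−t/τ)) with t/τ = 2.777.
I = (0.15)(1 − e^(−2.777)) = 0.1407 A.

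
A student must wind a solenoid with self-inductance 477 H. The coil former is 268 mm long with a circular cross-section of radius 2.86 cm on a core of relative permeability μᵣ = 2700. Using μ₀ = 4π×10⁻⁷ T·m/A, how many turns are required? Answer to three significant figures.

N ≈ 3830 turns

A = πr² = π(2.860×10^-2 m)² = 2.570×10^-3 m².
From L = μ₀μᵣN²A/ℓ, N = √(Lℓ / (μ₀μᵣA)).
N = √[(477)(0.268) / ((4π×10⁻⁷)(2700)×2.570×10^-3)] = √(1.466×10^7) ≈ 3829.1.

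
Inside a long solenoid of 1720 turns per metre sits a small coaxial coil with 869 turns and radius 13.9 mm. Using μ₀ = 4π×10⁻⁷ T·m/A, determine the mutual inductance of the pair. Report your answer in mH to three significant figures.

M ≈ 1.14 mH

The outer solenoid produces a uniform field B₁ = μ₀n₁I₁ across the inner coil,
so the flux linkage is N₂Φ = N₂B₁A₂ = μ₀n₁N₂A₂·I₁, giving M = μ₀n₁N₂A₂.
A₂ = πr² = π(1.390×10^-2 m)² = 6.070×10^-4 m².
M = (4π×10⁻⁷)(1720)(869)(6.070×10^-4) = 1.140×10^-3 H.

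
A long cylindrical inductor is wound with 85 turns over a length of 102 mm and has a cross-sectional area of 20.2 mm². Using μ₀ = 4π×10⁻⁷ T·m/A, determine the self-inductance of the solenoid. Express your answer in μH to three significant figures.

L ≈ 1.80 μH

A = 20.2 mm² = 2.020×10^-5 m².
For a long solenoid, L = μ₀N²A/ℓ.
L = (4π×10⁻⁷)(85)²(2.020×10^-5)/(0.102 m) = 1.798×10^-6 H.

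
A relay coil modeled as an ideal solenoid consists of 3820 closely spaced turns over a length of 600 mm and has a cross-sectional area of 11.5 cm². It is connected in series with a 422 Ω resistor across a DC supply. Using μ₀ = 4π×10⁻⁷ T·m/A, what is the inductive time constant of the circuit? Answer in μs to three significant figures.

τ ≈ 83.3 μs

A = 11.5 cm² = 1.150×10^-3 m².
L = μ₀N²A/ℓ = (4π×10⁻⁷)(3820)²(1.150×10^-3)/(0.6) = 3.5147×10^-2 H.
τ = L/R = (3.5147×10^-2)/(422) = 8.329×10^-5 s.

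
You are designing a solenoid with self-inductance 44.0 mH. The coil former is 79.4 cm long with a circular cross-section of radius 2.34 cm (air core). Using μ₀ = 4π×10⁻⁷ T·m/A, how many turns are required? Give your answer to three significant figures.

A = πr² = π(2.340×10^-2 m)² = 1.720×10^-3 m².
From L = μ₀N²A/ℓ, N = √(Lℓ / (μ₀A)).
N = √[(4.400×10^-2)(0.794) / ((4π×10⁻⁷)×1.720×10^-3)] = √(1.616×10^7) ≈ 4020.1.

N ≈ 4020 turns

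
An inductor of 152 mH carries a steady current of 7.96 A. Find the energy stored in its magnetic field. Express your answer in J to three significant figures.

Stored magnetic energy: U = ½LI².
U = ½(0.152 H)(7.96 A)² = 4.815 J.

U ≈ 4.82 J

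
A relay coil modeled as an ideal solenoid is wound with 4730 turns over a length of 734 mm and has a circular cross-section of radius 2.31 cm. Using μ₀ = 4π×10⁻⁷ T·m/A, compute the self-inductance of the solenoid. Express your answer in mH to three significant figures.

L ≈ 64.2 mH

A = πr² = π(2.310×10^-2 m)² = 1.676×10^-3 m².
For a long solenoid, L = μ₀N²A/ℓ.
L = (4π×10⁻⁷)(4730)²(1.676×10^-3)/(0.734 m) = 6.421×10^-2 H.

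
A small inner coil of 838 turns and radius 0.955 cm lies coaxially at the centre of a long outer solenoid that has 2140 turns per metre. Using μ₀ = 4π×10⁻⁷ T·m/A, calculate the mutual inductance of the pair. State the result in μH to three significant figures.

The outer solenoid produces a uniform field B₁ = μ₀n₁I₁ across the inner coil,
so the flux linkage is N₂Φ = N₂B₁A₂ = μ₀n₁N₂A₂·I₁, giving M = μ₀n₁N₂A₂.
A₂ = πr² = π(9.550×10^-3 m)² = 2.865×10^-4 m².
M = (4π×10⁻⁷)(2140)(838)(2.865×10^-4) = 6.457×10^-4 H.

M ≈ 646 μH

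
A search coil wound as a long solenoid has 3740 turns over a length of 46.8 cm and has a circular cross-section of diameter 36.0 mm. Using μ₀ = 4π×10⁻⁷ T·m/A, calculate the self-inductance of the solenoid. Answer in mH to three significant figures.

L ≈ 38.2 mH

A = π(d/2)² = π(1.800×10^-2 m)² = 1.018×10^-3 m².
For a long solenoid, L = μ₀N²A/ℓ.
L = (4π×10⁻⁷)(3740)²(1.018×10^-3)/(0.468 m) = 3.823×10^-2 H.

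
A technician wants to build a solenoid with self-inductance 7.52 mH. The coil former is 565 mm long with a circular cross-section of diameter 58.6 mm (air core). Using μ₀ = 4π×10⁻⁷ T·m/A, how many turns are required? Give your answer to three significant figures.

N ≈ 1120 turns

A = π(d/2)² = π(2.930×10^-2 m)² = 2.697×10^-3 m².
From L = μ₀N²A/ℓ, N = √(Lℓ / (μ₀A)).
N = √[(7.520×10^-3)(0.565) / ((4π×10⁻⁷)×2.697×10^-3)] = √(1.254×10^6) ≈ 1119.7.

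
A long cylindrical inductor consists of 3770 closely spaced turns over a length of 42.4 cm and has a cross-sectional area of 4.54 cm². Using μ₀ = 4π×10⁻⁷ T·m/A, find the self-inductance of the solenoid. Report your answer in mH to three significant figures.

L ≈ 19.1 mH

A = 4.54 cm² = 4.540×10^-4 m².
For a long solenoid, L = μ₀N²A/ℓ.
L = (4π×10⁻⁷)(3770)²(4.540×10^-4)/(0.424 m) = 1.912×10^-2 H.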